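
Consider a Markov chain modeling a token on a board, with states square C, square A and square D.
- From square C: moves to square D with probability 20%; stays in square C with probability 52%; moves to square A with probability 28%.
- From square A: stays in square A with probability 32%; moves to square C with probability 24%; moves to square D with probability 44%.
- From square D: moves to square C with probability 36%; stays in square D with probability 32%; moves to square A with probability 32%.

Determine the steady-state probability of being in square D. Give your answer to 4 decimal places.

0.3103

Let the stationary distribution be π with π = πP and π_1 + π_2 + π_3 = 1.
π_1 = 0.52·π_1 + 0.24·π_2 + 0.36·π_3
π_2 = 0.28·π_1 + 0.32·π_2 + 0.32·π_3
Solving with the normalization constraint gives π = (0.3851, 0.3046, 0.3103).
So the stationary probability of square D is 0.3103.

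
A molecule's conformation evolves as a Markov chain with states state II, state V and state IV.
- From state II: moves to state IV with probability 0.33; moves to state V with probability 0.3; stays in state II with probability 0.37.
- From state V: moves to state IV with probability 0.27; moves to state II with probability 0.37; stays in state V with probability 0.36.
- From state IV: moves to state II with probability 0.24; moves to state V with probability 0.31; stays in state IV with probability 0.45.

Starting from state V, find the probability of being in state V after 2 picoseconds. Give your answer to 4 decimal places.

0.3243

Sum over the intermediate state after 1 picosecond:
P = P(state V→state II)·P(state II→state V) + P(state V→state V)·P(state V→state V) + P(state V→state IV)·P(state IV→state V)
  = 0.37×0.3 + 0.36×0.36 + 0.27×0.31
  = 0.1110 + 0.1296 + 0.0837 = 0.3243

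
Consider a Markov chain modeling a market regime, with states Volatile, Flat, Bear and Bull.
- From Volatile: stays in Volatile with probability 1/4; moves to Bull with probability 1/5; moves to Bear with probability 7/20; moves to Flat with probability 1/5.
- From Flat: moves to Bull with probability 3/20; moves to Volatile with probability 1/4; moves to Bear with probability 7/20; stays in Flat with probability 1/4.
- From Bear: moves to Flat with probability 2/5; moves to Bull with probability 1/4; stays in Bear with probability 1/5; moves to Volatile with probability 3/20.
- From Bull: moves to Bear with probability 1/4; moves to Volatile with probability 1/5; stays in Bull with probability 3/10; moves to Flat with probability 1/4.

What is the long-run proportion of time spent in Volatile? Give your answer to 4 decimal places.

0.2104

Let the stationary distribution be π with π = πP and π_1 + π_2 + π_3 + π_4 = 1.
π_1 = 0.25·π_1 + 0.25·π_2 + 0.15·π_3 + 0.2·π_4
π_2 = 0.2·π_1 + 0.25·π_2 + 0.4·π_3 + 0.25·π_4
π_3 = 0.35·π_1 + 0.35·π_2 + 0.2·π_3 + 0.25·π_4
Solving with the normalization constraint gives π = (0.2104, 0.2822, 0.2850, 0.2224).
So the stationary probability of Volatile is 0.2104.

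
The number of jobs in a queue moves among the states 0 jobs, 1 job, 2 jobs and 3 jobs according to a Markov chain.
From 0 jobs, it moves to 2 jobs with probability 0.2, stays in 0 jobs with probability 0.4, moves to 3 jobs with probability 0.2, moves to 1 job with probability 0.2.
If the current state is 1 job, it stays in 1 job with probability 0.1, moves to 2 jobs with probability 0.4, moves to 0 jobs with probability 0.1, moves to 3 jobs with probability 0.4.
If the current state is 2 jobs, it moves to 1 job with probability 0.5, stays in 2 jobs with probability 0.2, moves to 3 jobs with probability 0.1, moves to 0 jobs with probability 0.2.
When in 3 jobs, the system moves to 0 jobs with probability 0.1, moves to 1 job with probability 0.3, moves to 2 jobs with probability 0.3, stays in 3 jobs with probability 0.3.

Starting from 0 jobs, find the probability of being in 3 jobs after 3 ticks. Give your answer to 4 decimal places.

0.2500

Propagate the distribution vector 3 ticks from 0 jobs.
After 0 ticks: (1.0000, 0.0000, 0.0000, 0.0000)
After 1 tick: (0.4000, 0.2000, 0.2000, 0.2000)
After 2 ticks: (0.2400, 0.2600, 0.2600, 0.2400)
After 3 ticks: (0.1980, 0.2760, 0.2760, 0.2500)
P(in 3 jobs after 3 ticks) = 0.2500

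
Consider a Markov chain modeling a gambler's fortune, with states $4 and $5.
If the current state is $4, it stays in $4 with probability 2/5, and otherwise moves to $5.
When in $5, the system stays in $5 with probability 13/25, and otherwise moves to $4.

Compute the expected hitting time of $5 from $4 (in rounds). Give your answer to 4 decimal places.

1.6667

Let t(s) be the expected number of rounds to first reach $5 from state s, with t($5) = 0. Conditioning on the first round:
t($4) = 1 + 0.4·t($4)
Solving: t($4) = 1.6667.
Expected rounds from $4 to $5: 1.6667.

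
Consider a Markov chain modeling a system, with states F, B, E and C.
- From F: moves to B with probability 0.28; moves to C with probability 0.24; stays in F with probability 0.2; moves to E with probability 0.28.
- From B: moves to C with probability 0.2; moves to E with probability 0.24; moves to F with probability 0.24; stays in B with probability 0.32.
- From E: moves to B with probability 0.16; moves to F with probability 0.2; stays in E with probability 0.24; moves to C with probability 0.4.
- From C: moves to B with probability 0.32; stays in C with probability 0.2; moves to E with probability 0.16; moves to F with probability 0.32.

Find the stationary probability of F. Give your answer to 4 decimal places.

Let the stationary distribution be π with π = πP and π_1 + π_2 + π_3 + π_4 = 1.
π_1 = 0.2·π_1 + 0.24·π_2 + 0.2·π_3 + 0.32·π_4
π_2 = 0.28·π_1 + 0.32·π_2 + 0.16·π_3 + 0.32·π_4
π_3 = 0.28·π_1 + 0.24·π_2 + 0.24·π_3 + 0.16·π_4
Solving with the normalization constraint gives π = (0.2416, 0.2737, 0.2292, 0.2555).
So the stationary probability of F is 0.2416.

0.2416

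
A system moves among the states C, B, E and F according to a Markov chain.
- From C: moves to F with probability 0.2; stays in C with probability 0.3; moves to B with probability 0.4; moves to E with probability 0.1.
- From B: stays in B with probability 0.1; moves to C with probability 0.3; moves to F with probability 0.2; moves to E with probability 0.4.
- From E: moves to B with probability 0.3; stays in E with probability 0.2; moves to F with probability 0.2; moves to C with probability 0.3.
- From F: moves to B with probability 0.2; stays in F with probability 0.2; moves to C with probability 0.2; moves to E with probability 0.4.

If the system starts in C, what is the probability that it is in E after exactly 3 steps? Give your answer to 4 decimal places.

Propagate the distribution vector 3 steps from C.
After 0 steps: (1.0000, 0.0000, 0.0000, 0.0000)
After 1 step: (0.3000, 0.4000, 0.1000, 0.2000)
After 2 steps: (0.2800, 0.2300, 0.2900, 0.2000)
After 3 steps: (0.2800, 0.2620, 0.2580, 0.2000)
P(in E after 3 steps) = 0.2580

0.2580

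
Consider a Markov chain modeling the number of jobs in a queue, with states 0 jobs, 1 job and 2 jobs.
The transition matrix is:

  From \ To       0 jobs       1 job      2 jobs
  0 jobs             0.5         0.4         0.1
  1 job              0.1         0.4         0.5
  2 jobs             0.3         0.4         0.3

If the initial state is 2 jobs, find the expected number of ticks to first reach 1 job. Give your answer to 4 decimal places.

Let t(s) be the expected number of ticks to first reach 1 job from state s, with t(1 job) = 0. Conditioning on the first tick:
t(0 jobs) = 1 + 0.5·t(0 jobs) + 0.1·t(2 jobs)
t(2 jobs) = 1 + 0.3·t(0 jobs) + 0.3·t(2 jobs)
Solving: t(0 jobs) = 2.5000, t(2 jobs) = 2.5000.
Expected ticks from 2 jobs to 1 job: 2.5000.

2.5000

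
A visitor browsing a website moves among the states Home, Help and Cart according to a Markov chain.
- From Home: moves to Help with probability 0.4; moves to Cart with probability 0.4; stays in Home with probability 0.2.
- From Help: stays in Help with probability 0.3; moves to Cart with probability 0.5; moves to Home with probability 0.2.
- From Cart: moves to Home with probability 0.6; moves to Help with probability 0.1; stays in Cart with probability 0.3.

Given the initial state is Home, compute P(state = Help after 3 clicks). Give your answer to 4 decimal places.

Propagate the distribution vector 3 clicks from Home.
After 0 clicks: (1.0000, 0.0000, 0.0000)
After 1 click: (0.2000, 0.4000, 0.4000)
After 2 clicks: (0.3600, 0.2400, 0.4000)
After 3 clicks: (0.3600, 0.2560, 0.3840)
P(in Help after 3 clicks) = 0.2560

0.2560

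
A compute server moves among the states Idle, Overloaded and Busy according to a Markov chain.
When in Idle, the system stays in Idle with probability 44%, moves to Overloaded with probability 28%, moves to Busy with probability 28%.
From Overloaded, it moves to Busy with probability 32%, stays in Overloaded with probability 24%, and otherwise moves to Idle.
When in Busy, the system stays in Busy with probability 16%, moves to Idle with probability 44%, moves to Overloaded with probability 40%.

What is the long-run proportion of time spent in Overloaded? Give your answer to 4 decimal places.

0.2993

Let the stationary distribution be π with π = πP and π_1 + π_2 + π_3 = 1.
π_1 = 0.44·π_1 + 0.44·π_2 + 0.44·π_3
π_2 = 0.28·π_1 + 0.24·π_2 + 0.4·π_3
Solving with the normalization constraint gives π = (0.4400, 0.2993, 0.2607).
So the stationary probability of Overloaded is 0.2993.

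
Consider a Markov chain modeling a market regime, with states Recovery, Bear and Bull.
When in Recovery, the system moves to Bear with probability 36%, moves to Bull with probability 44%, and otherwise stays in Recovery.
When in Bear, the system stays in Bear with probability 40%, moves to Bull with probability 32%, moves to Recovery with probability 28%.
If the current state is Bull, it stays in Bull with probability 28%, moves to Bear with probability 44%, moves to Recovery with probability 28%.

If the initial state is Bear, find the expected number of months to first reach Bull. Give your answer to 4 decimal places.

2.8481

Let t(s) be the expected number of months to first reach Bull from state s, with t(Bull) = 0. Conditioning on the first month:
t(Recovery) = 1 + 0.2·t(Recovery) + 0.36·t(Bear)
t(Bear) = 1 + 0.28·t(Recovery) + 0.4·t(Bear)
Solving: t(Recovery) = 2.5316, t(Bear) = 2.8481.
Expected months from Bear to Bull: 2.8481.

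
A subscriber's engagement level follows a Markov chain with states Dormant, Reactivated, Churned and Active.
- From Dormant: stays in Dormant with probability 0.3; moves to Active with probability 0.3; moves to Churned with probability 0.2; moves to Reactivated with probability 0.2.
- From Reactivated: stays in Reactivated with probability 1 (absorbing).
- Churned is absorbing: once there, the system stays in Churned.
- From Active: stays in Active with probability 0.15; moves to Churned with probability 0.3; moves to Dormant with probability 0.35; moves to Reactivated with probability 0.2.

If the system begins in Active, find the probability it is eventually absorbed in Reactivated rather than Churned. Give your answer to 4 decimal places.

0.4286

Let h(s) be the probability of absorption at Reactivated starting from transient state s. Then h(Reactivated) = 1 and h(Churned) = 0. By first-step analysis:
h(Dormant) = 0.3·h(Dormant) + 0.2·1 + 0.2·0 + 0.3·h(Active)
h(Active) = 0.35·h(Dormant) + 0.2·1 + 0.3·0 + 0.15·h(Active)
Solving: h(Dormant) = 0.4694, h(Active) = 0.4286.
Starting from Active, the probability is 0.4286.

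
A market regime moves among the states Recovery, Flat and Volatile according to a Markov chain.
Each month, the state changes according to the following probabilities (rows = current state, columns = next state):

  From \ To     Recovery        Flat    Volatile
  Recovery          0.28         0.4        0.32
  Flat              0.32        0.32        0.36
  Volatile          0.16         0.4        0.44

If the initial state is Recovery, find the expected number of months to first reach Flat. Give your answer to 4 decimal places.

Let t(s) be the expected number of months to first reach Flat from state s, with t(Flat) = 0. Conditioning on the first month:
t(Recovery) = 1 + 0.28·t(Recovery) + 0.32·t(Volatile)
t(Volatile) = 1 + 0.16·t(Recovery) + 0.44·t(Volatile)
Solving: t(Recovery) = 2.5000, t(Volatile) = 2.5000.
Expected months from Recovery to Flat: 2.5000.

2.5000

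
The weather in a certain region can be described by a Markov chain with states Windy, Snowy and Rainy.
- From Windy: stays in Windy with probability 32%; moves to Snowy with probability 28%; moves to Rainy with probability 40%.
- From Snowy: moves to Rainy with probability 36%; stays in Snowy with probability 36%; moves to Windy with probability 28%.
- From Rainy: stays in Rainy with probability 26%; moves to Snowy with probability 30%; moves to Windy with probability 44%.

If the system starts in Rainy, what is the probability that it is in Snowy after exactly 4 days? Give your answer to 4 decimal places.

0.3117

Propagate the distribution vector 4 days from Rainy.
After 0 days: (0.0000, 0.0000, 1.0000)
After 1 day: (0.4400, 0.3000, 0.2600)
After 2 days: (0.3392, 0.3092, 0.3516)
After 3 days: (0.3498, 0.3118, 0.3384)
After 4 days: (0.3481, 0.3117, 0.3402)
P(in Snowy after 4 days) = 0.3117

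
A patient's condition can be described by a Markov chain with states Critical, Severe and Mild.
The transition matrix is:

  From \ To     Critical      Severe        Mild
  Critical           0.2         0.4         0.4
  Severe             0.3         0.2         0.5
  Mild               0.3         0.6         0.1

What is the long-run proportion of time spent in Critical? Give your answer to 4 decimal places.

Let the stationary distribution be π with π = πP and π_1 + π_2 + π_3 = 1.
π_1 = 0.2·π_1 + 0.3·π_2 + 0.3·π_3
π_2 = 0.4·π_1 + 0.2·π_2 + 0.6·π_3
Solving with the normalization constraint gives π = (0.2727, 0.3896, 0.3377).
So the stationary probability of Critical is 0.2727.

0.2727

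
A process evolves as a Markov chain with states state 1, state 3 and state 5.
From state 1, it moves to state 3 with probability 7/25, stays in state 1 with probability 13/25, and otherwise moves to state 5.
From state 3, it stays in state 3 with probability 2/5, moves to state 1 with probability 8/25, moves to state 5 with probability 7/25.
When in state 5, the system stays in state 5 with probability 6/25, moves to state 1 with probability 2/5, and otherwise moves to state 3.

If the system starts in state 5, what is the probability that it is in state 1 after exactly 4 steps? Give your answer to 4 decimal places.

0.4235

Propagate the distribution vector 4 steps from state 5.
After 0 steps: (0.0000, 0.0000, 1.0000)
After 1 step: (0.4000, 0.3600, 0.2400)
After 2 steps: (0.4192, 0.3424, 0.2384)
After 3 steps: (0.4229, 0.3402, 0.2369)
After 4 steps: (0.4235, 0.3398, 0.2367)
P(in state 1 after 4 steps) = 0.4235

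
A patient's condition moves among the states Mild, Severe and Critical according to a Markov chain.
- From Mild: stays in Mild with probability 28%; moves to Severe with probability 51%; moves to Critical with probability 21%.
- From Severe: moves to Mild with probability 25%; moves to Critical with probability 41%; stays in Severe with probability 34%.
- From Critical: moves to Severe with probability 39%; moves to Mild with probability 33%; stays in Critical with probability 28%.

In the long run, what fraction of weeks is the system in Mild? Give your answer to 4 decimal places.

Let the stationary distribution be π with π = πP and π_1 + π_2 + π_3 = 1.
π_1 = 0.28·π_1 + 0.25·π_2 + 0.33·π_3
π_2 = 0.51·π_1 + 0.34·π_2 + 0.39·π_3
Solving with the normalization constraint gives π = (0.2835, 0.4038, 0.3127).
So the stationary probability of Mild is 0.2835.

0.2835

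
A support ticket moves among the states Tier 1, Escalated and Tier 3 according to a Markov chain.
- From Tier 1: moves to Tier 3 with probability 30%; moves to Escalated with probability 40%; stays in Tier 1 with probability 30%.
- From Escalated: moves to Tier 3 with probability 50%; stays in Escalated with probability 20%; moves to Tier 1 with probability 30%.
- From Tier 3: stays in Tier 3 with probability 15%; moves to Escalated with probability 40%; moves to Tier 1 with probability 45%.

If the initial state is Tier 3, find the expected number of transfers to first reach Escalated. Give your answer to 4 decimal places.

Let t(s) be the expected number of transfers to first reach Escalated from state s, with t(Escalated) = 0. Conditioning on the first transfer:
t(Tier 1) = 1 + 0.3·t(Tier 1) + 0.3·t(Tier 3)
t(Tier 3) = 1 + 0.45·t(Tier 1) + 0.15·t(Tier 3)
Solving: t(Tier 1) = 2.5000, t(Tier 3) = 2.5000.
Expected transfers from Tier 3 to Escalated: 2.5000.

2.5000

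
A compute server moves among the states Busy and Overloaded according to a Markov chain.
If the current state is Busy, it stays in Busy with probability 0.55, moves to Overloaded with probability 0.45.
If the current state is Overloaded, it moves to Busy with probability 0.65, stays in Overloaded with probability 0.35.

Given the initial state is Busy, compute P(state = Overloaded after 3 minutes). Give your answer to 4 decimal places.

0.4095

Propagate the distribution vector 3 minutes from Busy.
After 0 minutes: (1.0000, 0.0000)
After 1 minute: (0.5500, 0.4500)
After 2 minutes: (0.5950, 0.4050)
After 3 minutes: (0.5905, 0.4095)
P(in Overloaded after 3 minutes) = 0.4095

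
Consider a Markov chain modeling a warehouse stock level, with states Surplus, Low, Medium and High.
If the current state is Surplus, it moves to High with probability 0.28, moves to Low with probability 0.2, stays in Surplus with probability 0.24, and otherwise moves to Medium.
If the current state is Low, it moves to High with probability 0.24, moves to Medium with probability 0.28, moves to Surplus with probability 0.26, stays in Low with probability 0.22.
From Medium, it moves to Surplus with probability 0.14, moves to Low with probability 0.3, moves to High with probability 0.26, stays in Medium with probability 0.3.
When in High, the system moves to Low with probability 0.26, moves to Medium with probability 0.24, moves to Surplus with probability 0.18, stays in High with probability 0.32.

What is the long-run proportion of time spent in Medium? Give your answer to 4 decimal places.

Let the stationary distribution be π with π = πP and π_1 + π_2 + π_3 + π_4 = 1.
π_1 = 0.24·π_1 + 0.26·π_2 + 0.14·π_3 + 0.18·π_4
π_2 = 0.2·π_1 + 0.22·π_2 + 0.3·π_3 + 0.26·π_4
π_3 = 0.28·π_1 + 0.28·π_2 + 0.3·π_3 + 0.24·π_4
Solving with the normalization constraint gives π = (0.2010, 0.2490, 0.2745, 0.2756).
So the stationary probability of Medium is 0.2745.

0.2745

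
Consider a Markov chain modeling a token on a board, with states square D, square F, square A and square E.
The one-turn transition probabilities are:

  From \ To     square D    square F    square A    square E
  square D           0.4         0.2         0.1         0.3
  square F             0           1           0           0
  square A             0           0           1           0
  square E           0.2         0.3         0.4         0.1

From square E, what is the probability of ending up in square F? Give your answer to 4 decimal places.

Let h(s) be the probability of absorption at square F starting from transient state s. Then h(square F) = 1 and h(square A) = 0. By first-step analysis:
h(square D) = 0.4·h(square D) + 0.2·1 + 0.1·0 + 0.3·h(square E)
h(square E) = 0.2·h(square D) + 0.3·1 + 0.4·0 + 0.1·h(square E)
Solving: h(square D) = 0.5625, h(square E) = 0.4583.
Starting from square E, the probability is 0.4583.

0.4583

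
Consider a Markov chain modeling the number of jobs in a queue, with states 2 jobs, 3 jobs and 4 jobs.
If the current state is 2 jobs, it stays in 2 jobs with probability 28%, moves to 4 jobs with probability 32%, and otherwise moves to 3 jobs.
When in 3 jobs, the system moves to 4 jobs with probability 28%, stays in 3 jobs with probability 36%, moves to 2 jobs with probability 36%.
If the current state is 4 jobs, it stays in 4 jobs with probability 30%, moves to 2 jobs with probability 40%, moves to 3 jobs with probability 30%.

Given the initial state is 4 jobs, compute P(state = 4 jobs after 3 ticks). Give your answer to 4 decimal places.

0.2996

Propagate the distribution vector 3 ticks from 4 jobs.
After 0 ticks: (0.0000, 0.0000, 1.0000)
After 1 tick: (0.4000, 0.3000, 0.3000)
After 2 ticks: (0.3400, 0.3580, 0.3020)
After 3 ticks: (0.3449, 0.3555, 0.2996)
P(in 4 jobs after 3 ticks) = 0.2996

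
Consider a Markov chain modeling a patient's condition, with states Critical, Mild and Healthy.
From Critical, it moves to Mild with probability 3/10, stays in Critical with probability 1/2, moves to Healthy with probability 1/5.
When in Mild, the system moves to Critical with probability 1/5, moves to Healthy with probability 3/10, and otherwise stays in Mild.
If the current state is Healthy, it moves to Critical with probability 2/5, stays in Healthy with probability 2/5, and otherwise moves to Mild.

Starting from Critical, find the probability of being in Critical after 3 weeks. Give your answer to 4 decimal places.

Propagate the distribution vector 3 weeks from Critical.
After 0 weeks: (1.0000, 0.0000, 0.0000)
After 1 week: (0.5000, 0.3000, 0.2000)
After 2 weeks: (0.3900, 0.3400, 0.2700)
After 3 weeks: (0.3710, 0.3410, 0.2880)
P(in Critical after 3 weeks) = 0.3710

0.3710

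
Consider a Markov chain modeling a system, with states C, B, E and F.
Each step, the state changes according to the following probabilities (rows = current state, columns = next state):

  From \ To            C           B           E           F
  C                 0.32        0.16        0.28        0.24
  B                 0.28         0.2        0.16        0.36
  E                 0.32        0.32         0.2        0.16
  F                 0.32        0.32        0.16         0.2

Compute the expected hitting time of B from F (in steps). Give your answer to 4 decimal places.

3.7202

Let t(s) be the expected number of steps to first reach B from state s, with t(B) = 0. Conditioning on the first step:
t(C) = 1 + 0.32·t(C) + 0.28·t(E) + 0.24·t(F)
t(E) = 1 + 0.32·t(C) + 0.2·t(E) + 0.16·t(F)
t(F) = 1 + 0.32·t(C) + 0.16·t(E) + 0.2·t(F)
Solving: t(C) = 4.3155, t(E) = 3.7202, t(F) = 3.7202.
Expected steps from F to B: 3.7202.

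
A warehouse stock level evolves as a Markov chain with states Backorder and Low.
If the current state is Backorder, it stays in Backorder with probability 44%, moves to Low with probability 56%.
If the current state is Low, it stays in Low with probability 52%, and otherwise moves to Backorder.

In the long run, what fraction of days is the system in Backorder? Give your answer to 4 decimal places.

Let the stationary distribution be π with π = πP and π_1 + π_2 = 1.
π_1 = 0.44·π_1 + 0.48·π_2
Solving with the normalization constraint gives π = (0.4615, 0.5385).
So the stationary probability of Backorder is 0.4615.

0.4615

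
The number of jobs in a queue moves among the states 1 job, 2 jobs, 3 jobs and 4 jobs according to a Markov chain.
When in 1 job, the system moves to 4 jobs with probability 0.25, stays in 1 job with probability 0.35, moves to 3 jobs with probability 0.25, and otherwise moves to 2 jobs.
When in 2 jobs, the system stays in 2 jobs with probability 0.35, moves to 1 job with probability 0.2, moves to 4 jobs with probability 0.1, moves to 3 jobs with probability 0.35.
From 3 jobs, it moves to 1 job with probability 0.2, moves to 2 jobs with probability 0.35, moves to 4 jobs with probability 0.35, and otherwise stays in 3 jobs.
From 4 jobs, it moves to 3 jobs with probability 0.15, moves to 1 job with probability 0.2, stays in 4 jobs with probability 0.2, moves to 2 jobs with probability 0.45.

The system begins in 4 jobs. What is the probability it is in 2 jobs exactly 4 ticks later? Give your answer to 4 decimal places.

Propagate the distribution vector 4 ticks from 4 jobs.
After 0 ticks: (0.0000, 0.0000, 0.0000, 1.0000)
After 1 tick: (0.2000, 0.4500, 0.1500, 0.2000)
After 2 ticks: (0.2300, 0.3300, 0.2525, 0.1875)
After 3 ticks: (0.2345, 0.3228, 0.2264, 0.2164)
After 4 ticks: (0.2352, 0.3247, 0.2267, 0.2134)
P(in 2 jobs after 4 ticks) = 0.3247

0.3247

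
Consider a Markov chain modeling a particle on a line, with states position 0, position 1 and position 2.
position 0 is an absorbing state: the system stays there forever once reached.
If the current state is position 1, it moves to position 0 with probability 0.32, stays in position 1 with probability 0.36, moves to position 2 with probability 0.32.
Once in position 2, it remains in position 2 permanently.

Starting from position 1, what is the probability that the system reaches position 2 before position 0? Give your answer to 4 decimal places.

0.5000

Let h(s) be the probability of absorption at position 2 starting from transient state s. Then h(position 2) = 1 and h(position 0) = 0. By first-step analysis:
h(position 1) = 0.32·0 + 0.36·h(position 1) + 0.32·1
Solving: h(position 1) = 0.5000.
Starting from position 1, the probability is 0.5000.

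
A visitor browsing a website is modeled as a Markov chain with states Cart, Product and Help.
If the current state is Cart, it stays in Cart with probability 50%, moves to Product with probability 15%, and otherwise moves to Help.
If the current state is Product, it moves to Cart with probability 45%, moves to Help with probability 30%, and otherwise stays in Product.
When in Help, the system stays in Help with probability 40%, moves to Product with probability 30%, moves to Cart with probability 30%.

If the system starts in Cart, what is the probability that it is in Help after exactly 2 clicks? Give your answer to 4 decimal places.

Sum over the intermediate state after 1 click:
P = P(Cart→Cart)·P(Cart→Help) + P(Cart→Product)·P(Product→Help) + P(Cart→Help)·P(Help→Help)
  = 0.5×0.35 + 0.15×0.3 + 0.35×0.4
  = 0.1750 + 0.0450 + 0.1400 = 0.3600

0.3600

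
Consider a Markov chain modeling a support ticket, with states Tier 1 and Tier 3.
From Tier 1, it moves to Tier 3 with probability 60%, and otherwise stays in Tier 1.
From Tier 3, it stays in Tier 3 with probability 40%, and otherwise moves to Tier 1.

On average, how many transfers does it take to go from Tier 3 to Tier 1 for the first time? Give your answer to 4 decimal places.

Let t(s) be the expected number of transfers to first reach Tier 1 from state s, with t(Tier 1) = 0. Conditioning on the first transfer:
t(Tier 3) = 1 + 0.4·t(Tier 3)
Solving: t(Tier 3) = 1.6667.
Expected transfers from Tier 3 to Tier 1: 1.6667.

1.6667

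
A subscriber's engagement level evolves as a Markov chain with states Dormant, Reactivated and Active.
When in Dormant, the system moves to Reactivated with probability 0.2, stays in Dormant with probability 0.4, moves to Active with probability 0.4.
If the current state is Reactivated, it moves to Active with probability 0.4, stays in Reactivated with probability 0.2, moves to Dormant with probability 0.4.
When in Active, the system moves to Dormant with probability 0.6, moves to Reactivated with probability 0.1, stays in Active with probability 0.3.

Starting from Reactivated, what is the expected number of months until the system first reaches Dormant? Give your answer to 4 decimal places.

Let t(s) be the expected number of months to first reach Dormant from state s, with t(Dormant) = 0. Conditioning on the first month:
t(Reactivated) = 1 + 0.2·t(Reactivated) + 0.4·t(Active)
t(Active) = 1 + 0.1·t(Reactivated) + 0.3·t(Active)
Solving: t(Reactivated) = 2.1154, t(Active) = 1.7308.
Expected months from Reactivated to Dormant: 2.1154.

2.1154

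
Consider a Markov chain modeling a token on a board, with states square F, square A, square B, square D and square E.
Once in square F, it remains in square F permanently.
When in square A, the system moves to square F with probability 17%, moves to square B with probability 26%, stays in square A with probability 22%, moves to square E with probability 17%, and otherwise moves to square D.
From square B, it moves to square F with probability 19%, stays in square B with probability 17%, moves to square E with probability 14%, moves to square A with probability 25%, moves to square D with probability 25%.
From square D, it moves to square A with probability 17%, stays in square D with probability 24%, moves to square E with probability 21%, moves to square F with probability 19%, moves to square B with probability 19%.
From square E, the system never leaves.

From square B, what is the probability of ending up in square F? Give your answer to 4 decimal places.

Let h(s) be the probability of absorption at square F starting from transient state s. Then h(square F) = 1 and h(square E) = 0. By first-step analysis:
h(square A) = 0.17·1 + 0.22·h(square A) + 0.26·h(square B) + 0.18·h(square D) + 0.17·0
h(square B) = 0.19·1 + 0.25·h(square A) + 0.17·h(square B) + 0.25·h(square D) + 0.14·0
h(square D) = 0.19·1 + 0.17·h(square A) + 0.19·h(square B) + 0.24·h(square D) + 0.21·0
Solving: h(square A) = 0.5101, h(square B) = 0.5323, h(square D) = 0.4972.
Starting from square B, the probability is 0.5323.

0.5323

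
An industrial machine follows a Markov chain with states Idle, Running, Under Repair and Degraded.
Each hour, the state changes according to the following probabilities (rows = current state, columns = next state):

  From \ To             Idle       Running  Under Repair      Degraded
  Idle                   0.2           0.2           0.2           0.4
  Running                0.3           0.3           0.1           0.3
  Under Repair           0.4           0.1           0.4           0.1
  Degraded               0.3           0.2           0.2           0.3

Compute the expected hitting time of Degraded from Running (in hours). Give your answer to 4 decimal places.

Let t(s) be the expected number of hours to first reach Degraded from state s, with t(Degraded) = 0. Conditioning on the first hour:
t(Idle) = 1 + 0.2·t(Idle) + 0.2·t(Running) + 0.2·t(Under Repair)
t(Running) = 1 + 0.3·t(Idle) + 0.3·t(Running) + 0.1·t(Under Repair)
t(Under Repair) = 1 + 0.4·t(Idle) + 0.1·t(Running) + 0.4·t(Under Repair)
Solving: t(Idle) = 3.1982, t(Running) = 3.4234, t(Under Repair) = 4.3694.
Expected hours from Running to Degraded: 3.4234.

3.4234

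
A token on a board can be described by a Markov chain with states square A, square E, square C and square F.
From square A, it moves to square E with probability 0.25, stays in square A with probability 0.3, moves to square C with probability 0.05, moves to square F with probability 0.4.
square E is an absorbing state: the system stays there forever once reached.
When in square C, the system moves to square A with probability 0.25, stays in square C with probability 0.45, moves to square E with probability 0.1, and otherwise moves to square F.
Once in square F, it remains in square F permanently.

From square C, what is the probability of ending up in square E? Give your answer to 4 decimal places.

Let h(s) be the probability of absorption at square E starting from transient state s. Then h(square E) = 1 and h(square F) = 0. By first-step analysis:
h(square A) = 0.3·h(square A) + 0.25·1 + 0.05·h(square C) + 0.4·0
h(square C) = 0.25·h(square A) + 0.1·1 + 0.45·h(square C) + 0.2·0
Solving: h(square A) = 0.3826, h(square C) = 0.3557.
Starting from square C, the probability is 0.3557.

0.3557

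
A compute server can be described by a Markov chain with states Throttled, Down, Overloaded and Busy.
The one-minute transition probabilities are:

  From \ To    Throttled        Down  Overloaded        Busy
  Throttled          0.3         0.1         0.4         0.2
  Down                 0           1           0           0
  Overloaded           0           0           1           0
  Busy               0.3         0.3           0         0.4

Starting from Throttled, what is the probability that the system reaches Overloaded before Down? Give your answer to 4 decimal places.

0.6667

Let h(s) be the probability of absorption at Overloaded starting from transient state s. Then h(Overloaded) = 1 and h(Down) = 0. By first-step analysis:
h(Throttled) = 0.3·h(Throttled) + 0.1·0 + 0.4·1 + 0.2·h(Busy)
h(Busy) = 0.3·h(Throttled) + 0.3·0 + 0.4·h(Busy)
Solving: h(Throttled) = 0.6667, h(Busy) = 0.3333.
Starting from Throttled, the probability is 0.6667.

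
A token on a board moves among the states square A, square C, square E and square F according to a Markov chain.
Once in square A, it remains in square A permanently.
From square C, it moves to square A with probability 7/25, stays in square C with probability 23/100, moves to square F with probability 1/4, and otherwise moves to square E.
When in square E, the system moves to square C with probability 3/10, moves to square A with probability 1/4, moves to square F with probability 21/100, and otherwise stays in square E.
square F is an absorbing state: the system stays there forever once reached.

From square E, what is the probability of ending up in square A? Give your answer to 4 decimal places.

Let h(s) be the probability of absorption at square A starting from transient state s. Then h(square A) = 1 and h(square F) = 0. By first-step analysis:
h(square C) = 0.28·1 + 0.23·h(square C) + 0.24·h(square E) + 0.25·0
h(square E) = 0.25·1 + 0.3·h(square C) + 0.24·h(square E) + 0.21·0
Solving: h(square C) = 0.5316, h(square E) = 0.5388.
Starting from square E, the probability is 0.5388.

0.5388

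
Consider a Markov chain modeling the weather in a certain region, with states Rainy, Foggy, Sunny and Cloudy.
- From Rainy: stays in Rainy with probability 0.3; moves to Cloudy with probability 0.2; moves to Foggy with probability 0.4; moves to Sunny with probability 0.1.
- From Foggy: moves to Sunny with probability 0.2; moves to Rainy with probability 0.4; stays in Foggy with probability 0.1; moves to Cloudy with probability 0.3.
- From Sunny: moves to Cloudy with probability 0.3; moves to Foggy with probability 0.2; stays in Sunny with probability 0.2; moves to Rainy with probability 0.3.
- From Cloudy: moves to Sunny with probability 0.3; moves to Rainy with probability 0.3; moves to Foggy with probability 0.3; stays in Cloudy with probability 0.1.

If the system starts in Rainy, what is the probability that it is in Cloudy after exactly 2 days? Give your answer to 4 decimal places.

0.2300

Propagate the distribution vector 2 days from Rainy.
After 0 days: (1.0000, 0.0000, 0.0000, 0.0000)
After 1 day: (0.3000, 0.4000, 0.1000, 0.2000)
After 2 days: (0.3400, 0.2400, 0.1900, 0.2300)
P(in Cloudy after 2 days) = 0.2300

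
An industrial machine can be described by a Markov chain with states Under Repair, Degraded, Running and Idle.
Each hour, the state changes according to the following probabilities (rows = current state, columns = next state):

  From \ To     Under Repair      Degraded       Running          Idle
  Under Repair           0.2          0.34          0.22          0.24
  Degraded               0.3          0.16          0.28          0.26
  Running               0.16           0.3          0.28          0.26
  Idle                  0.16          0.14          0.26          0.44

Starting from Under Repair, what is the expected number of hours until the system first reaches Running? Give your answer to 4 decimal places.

4.0582

Let t(s) be the expected number of hours to first reach Running from state s, with t(Running) = 0. Conditioning on the first hour:
t(Under Repair) = 1 + 0.2·t(Under Repair) + 0.34·t(Degraded) + 0.24·t(Idle)
t(Degraded) = 1 + 0.3·t(Under Repair) + 0.16·t(Degraded) + 0.26·t(Idle)
t(Idle) = 1 + 0.16·t(Under Repair) + 0.14·t(Degraded) + 0.44·t(Idle)
Solving: t(Under Repair) = 4.0582, t(Degraded) = 3.8493, t(Idle) = 3.9075.
Expected hours from Under Repair to Running: 4.0582.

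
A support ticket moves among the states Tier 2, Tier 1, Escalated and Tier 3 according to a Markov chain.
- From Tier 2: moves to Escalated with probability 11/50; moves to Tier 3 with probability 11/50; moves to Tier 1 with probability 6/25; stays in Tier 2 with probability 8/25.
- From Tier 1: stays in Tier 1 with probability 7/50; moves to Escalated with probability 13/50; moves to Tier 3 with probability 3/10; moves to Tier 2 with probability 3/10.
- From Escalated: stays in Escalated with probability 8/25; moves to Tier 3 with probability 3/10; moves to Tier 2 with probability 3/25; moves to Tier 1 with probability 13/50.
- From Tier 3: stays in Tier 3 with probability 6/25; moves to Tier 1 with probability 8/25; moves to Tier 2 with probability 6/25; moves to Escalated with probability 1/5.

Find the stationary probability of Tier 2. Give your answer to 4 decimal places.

Let the stationary distribution be π with π = πP and π_1 + π_2 + π_3 + π_4 = 1.
π_1 = 0.32·π_1 + 0.3·π_2 + 0.12·π_3 + 0.24·π_4
π_2 = 0.24·π_1 + 0.14·π_2 + 0.26·π_3 + 0.32·π_4
π_3 = 0.22·π_1 + 0.26·π_2 + 0.32·π_3 + 0.2·π_4
Solving with the normalization constraint gives π = (0.2441, 0.2420, 0.2493, 0.2646).
So the stationary probability of Tier 2 is 0.2441.

0.2441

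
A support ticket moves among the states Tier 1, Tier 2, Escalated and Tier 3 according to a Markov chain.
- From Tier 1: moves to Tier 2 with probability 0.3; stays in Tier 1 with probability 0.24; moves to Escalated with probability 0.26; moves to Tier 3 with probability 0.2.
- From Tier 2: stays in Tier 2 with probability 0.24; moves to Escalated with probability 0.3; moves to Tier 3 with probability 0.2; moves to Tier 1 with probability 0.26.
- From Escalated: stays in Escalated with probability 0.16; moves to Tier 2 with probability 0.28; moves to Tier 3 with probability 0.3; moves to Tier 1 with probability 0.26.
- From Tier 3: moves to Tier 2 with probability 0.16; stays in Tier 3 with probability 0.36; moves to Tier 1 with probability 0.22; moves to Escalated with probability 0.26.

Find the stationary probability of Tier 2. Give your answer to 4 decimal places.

0.2431

Let the stationary distribution be π with π = πP and π_1 + π_2 + π_3 + π_4 = 1.
π_1 = 0.24·π_1 + 0.26·π_2 + 0.26·π_3 + 0.22·π_4
π_2 = 0.3·π_1 + 0.24·π_2 + 0.28·π_3 + 0.16·π_4
π_3 = 0.26·π_1 + 0.3·π_2 + 0.16·π_3 + 0.26·π_4
Solving with the normalization constraint gives π = (0.2444, 0.2431, 0.2452, 0.2673).
So the stationary probability of Tier 2 is 0.2431.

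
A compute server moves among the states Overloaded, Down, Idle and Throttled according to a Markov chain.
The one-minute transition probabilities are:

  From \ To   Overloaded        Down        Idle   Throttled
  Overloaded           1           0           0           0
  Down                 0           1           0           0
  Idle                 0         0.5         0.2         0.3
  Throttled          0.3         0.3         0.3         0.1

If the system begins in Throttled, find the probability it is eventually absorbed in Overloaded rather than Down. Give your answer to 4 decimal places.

Let h(s) be the probability of absorption at Overloaded starting from transient state s. Then h(Overloaded) = 1 and h(Down) = 0. By first-step analysis:
h(Idle) = 0.5·0 + 0.2·h(Idle) + 0.3·h(Throttled)
h(Throttled) = 0.3·1 + 0.3·0 + 0.3·h(Idle) + 0.1·h(Throttled)
Solving: h(Idle) = 0.1429, h(Throttled) = 0.3810.
Starting from Throttled, the probability is 0.3810.

0.3810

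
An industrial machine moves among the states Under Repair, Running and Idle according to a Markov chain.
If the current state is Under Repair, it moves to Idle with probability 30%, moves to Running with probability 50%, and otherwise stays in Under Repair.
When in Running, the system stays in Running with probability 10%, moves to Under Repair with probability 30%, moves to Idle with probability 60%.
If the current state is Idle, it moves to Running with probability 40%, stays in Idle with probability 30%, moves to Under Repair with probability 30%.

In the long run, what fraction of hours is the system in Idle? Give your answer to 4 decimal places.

Let the stationary distribution be π with π = πP and π_1 + π_2 + π_3 = 1.
π_1 = 0.2·π_1 + 0.3·π_2 + 0.3·π_3
π_2 = 0.5·π_1 + 0.1·π_2 + 0.4·π_3
Solving with the normalization constraint gives π = (0.2727, 0.3287, 0.3986).
So the stationary probability of Idle is 0.3986.

0.3986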